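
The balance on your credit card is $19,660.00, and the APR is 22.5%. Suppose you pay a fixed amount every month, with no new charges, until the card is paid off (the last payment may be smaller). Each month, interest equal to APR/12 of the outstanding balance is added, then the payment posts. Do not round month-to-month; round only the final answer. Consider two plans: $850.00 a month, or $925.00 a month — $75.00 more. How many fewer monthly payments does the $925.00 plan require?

Monthly rate r = 22.5%/12 = 1.875% = 0.01875.
At $850.00/mo: n = ⌈−ln(1 − rB₀/P)/ln(1+r)⌉ = 31 payments (last $518.85); total interest = total paid − $19,660.00 = $6,358.85.
At $925.00/mo: 28 payments (last $340.04); total interest $5,655.04.
Payments saved = 31 − 28 = 3.

3 fewer payments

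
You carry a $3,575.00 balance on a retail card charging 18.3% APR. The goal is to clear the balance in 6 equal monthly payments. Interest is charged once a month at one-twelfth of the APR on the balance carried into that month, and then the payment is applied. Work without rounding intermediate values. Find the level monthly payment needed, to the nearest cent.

Monthly rate r = 18.3%/12 = 1.525% = 0.01525.
Level-payment amortization: P = B₀·r / (1 − (1+r)^(−n)) = 3575.00·0.01525 / (1 − 1.01525^(−6)).
Denominator 1 − (1+r)^(−6) = 0.0868081833.
P = 54.5188 / 0.0868081833 ≈ 628.04.

$628.04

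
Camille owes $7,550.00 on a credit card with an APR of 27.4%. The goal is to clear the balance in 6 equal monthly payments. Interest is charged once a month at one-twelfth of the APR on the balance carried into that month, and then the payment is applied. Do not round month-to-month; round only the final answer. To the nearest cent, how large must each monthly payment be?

$1,360.79

Monthly rate r = 27.4%/12 = 2.28333% = 0.0228333.
Level-payment amortization: P = B₀·r / (1 − (1+r)^(−n)) = 7550.00·0.0228333 / (1 − 1.02283^(−6)).
Denominator 1 − (1+r)^(−6) = 0.126685316.
P = 172.392 / 0.126685316 ≈ 1360.79.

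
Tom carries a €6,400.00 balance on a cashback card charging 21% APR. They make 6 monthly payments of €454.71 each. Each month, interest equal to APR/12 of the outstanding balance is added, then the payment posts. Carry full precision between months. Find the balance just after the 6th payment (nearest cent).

€4,251.65

Monthly rate r = 21%/12 = 1.75% = 0.0175.
Each month: B ← B·(1+r) − €454.71.
Month 1: interest €112.00; balance after payment €6,057.29.
Month 2: interest €106.00; balance after payment €5,708.58.
Month 3: interest €99.90; balance after payment €5,353.77.
Month 4: interest €93.69; balance after payment €4,992.75.
Month 5: interest €87.37; balance after payment €4,625.42.
Month 6: interest €80.94; balance after payment €4,251.65.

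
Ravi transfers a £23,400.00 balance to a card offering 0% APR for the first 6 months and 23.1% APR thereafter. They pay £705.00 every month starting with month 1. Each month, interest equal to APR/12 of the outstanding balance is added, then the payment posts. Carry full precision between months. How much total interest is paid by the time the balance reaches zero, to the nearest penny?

£8,234.73

Promo months 1–6 at r₀ = 0%/12 = 0; months 7+ at r₁ = 23.1%/12 = 0.01925.
After month 6 (no interest yet): B = £23,400.00 − 6·£705.00 = £19,170.00.
Then at r₁ with £705.00/mo: n₂ = −ln(1 − r₁·B/P)/ln(1+r₁) ≈ 38.87 → 39 more payments.
Total paid = 44·£705.00 + £614.73 = £31,634.73; interest = £31,634.73 − £23,400.00 = £8,234.73.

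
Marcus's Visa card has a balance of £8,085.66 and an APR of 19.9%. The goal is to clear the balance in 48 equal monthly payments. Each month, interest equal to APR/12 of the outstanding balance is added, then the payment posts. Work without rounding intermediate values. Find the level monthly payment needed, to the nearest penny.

£245.62

Monthly rate r = 19.9%/12 = 1.65833% = 0.0165833.
Level-payment amortization: P = B₀·r / (1 − (1+r)^(−n)) = 8085.66·0.0165833 / (1 − 1.01658^(−48)).
Denominator 1 − (1+r)^(−48) = 0.545915469.
P = 134.087 / 0.545915469 ≈ 245.62.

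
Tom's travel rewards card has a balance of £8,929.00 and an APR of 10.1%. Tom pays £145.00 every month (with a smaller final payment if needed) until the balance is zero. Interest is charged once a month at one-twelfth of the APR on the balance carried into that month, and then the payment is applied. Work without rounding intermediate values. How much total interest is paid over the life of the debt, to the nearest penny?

Monthly rate r = 10.1%/12 = 0.841667% = 0.00841667.
Payoff takes n = ⌈−ln(1 − rB₀/P)/ln(1+r)⌉ = ⌈87.147⌉ = 88 payments; the last is £21.40.
Total paid = 87·£145.00 + £21.40 = £12,636.40.
Total interest = total paid − principal = £12,636.40 − £8,929.00 = £3,707.40.

£3,707.40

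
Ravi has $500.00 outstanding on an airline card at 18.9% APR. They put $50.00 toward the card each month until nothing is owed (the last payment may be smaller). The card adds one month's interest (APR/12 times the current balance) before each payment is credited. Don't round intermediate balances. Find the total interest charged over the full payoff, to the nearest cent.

$48.35

Monthly rate r = 18.9%/12 = 1.575% = 0.01575.
Payoff takes n = ⌈−ln(1 − rB₀/P)/ln(1+r)⌉ = ⌈10.967⌉ = 11 payments; the last is $48.35.
Total paid = 10·$50.00 + $48.35 = $548.35.
Total interest = total paid − principal = $548.35 − $500.00 = $48.35.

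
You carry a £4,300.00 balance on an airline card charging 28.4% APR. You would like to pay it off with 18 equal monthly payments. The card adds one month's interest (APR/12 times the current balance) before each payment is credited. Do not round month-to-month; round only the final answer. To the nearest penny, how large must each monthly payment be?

£296.15

Monthly rate r = 28.4%/12 = 2.36667% = 0.0236667.
Level-payment amortization: P = B₀·r / (1 − (1+r)^(−n)) = 4300.00·0.0236667 / (1 − 1.02367^(−18)).
Denominator 1 − (1+r)^(−18) = 0.343634283.
P = 101.767 / 0.343634283 ≈ 296.15.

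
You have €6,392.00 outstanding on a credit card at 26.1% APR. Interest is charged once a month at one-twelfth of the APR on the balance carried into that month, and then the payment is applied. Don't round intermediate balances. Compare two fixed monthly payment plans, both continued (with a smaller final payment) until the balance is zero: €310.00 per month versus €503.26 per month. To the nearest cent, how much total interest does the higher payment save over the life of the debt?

€1,011.90

Monthly rate r = 26.1%/12 = 2.175% = 0.02175.
At €310.00/mo: n = ⌈−ln(1 − rB₀/P)/ln(1+r)⌉ = 28 payments (last €203.98); total interest = total paid − €6,392.00 = €2,181.98.
At €503.26/mo: 16 payments (last €13.18); total interest €1,170.08.
Interest saved = €2,181.98 − €1,170.08 = €1,011.90.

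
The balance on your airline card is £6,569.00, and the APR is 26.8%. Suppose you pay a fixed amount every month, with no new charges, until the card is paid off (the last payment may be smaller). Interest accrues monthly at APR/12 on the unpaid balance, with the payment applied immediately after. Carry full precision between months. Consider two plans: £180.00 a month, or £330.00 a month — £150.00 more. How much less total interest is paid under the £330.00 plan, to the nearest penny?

£4,967.57

Monthly rate r = 26.8%/12 = 2.23333% = 0.0223333.
At £180.00/mo: n = ⌈−ln(1 − rB₀/P)/ln(1+r)⌉ = 77 payments (last £73.60); total interest = total paid − £6,569.00 = £7,184.60.
At £330.00/mo: 27 payments (last £206.03); total interest £2,217.03.
Interest saved = £7,184.60 − £2,217.03 = £4,967.57.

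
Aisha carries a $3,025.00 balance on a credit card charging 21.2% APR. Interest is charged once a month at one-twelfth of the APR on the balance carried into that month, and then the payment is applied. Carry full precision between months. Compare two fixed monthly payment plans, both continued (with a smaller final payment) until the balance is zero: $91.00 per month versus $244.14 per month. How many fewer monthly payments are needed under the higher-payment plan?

Monthly rate r = 21.2%/12 = 1.76667% = 0.0176667.
At $91.00/mo: n = ⌈−ln(1 − rB₀/P)/ln(1+r)⌉ = 51 payments (last $48.75); total interest = total paid − $3,025.00 = $1,573.75.
At $244.14/mo: 15 payments (last $26.35); total interest $419.31.
Payments saved = 51 − 15 = 36.

36 fewer payments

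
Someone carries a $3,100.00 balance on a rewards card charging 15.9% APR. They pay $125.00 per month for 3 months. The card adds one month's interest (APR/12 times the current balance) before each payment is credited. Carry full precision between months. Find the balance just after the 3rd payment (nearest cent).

Monthly rate r = 15.9%/12 = 1.325% = 0.01325.
Each month: B ← B·(1+r) − $125.00.
Month 1: interest $41.07; balance after payment $3,016.07.
Month 2: interest $39.96; balance after payment $2,931.04.
Month 3: interest $38.84; balance after payment $2,844.87.

$2,844.87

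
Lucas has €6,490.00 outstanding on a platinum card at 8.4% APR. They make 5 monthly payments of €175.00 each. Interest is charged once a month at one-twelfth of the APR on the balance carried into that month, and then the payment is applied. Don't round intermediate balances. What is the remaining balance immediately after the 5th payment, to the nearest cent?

Monthly rate r = 8.4%/12 = 0.7% = 0.007.
Each month: B ← B·(1+r) − €175.00.
Month 1: interest €45.43; balance after payment €6,360.43.
Month 2: interest €44.52; balance after payment €6,229.95.
Month 3: interest €43.61; balance after payment €6,098.56.
Month 4: interest €42.69; balance after payment €5,966.25.
Month 5: interest €41.76; balance after payment €5,833.02.

€5,833.02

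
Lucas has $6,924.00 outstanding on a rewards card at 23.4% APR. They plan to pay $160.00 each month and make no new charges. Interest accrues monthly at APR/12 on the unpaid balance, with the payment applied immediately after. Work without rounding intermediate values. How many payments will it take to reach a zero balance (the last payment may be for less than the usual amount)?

Monthly rate r = 23.4%/12 = 1.95% = 0.0195.
Recurrence: B ← B·(1+r) − $160.00.
Month 1: interest $135.02; balance after payment $6,899.02.
Month 2: interest $134.53; balance after payment $6,873.55.
Closed form: n = −ln(1 − rB₀/P)/ln(1+r) = −ln(0.15614)/ln(1.0195) ≈ 96.157, so the balance reaches zero during payment 97.

97 payments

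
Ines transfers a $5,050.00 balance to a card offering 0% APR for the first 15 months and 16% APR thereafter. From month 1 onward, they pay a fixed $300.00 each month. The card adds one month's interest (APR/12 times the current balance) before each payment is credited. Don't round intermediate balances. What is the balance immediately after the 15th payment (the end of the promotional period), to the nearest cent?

Promo months 1–15 at r₀ = 0%/12 = 0; months 16+ at r₁ = 16%/12 = 0.0133333.
After month 15 (no interest yet): B = $5,050.00 − 15·$300.00 = $550.00.

$550.00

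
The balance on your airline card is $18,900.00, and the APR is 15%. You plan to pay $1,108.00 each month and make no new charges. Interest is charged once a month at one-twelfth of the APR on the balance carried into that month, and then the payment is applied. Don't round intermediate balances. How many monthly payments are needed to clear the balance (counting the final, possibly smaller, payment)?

Monthly rate r = 15%/12 = 1.25% = 0.0125.
Recurrence: B ← B·(1+r) − $1,108.00.
Month 1: interest $236.25; balance after payment $18,028.25.
Month 2: interest $225.35; balance after payment $17,145.60.
Closed form: n = −ln(1 − rB₀/P)/ln(1+r) = −ln(0.78678)/ln(1.0125) ≈ 19.304, so the balance reaches zero during payment 20.

20 payments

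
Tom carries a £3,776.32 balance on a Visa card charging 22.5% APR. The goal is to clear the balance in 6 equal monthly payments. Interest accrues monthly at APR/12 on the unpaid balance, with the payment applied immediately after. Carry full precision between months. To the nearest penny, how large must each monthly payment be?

£671.33

Monthly rate r = 22.5%/12 = 1.875% = 0.01875.
Level-payment amortization: P = B₀·r / (1 − (1+r)^(−n)) = 3776.32·0.01875 / (1 − 1.01875^(−6)).
Denominator 1 − (1+r)^(−6) = 0.10547132.
P = 70.806 / 0.10547132 ≈ 671.33.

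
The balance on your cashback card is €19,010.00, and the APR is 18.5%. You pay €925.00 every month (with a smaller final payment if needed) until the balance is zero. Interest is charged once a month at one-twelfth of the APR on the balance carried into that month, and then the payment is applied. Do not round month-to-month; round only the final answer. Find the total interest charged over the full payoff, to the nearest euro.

€4,027

Monthly rate r = 18.5%/12 = 1.54167% = 0.0154167.
Payoff takes n = ⌈−ln(1 − rB₀/P)/ln(1+r)⌉ = ⌈24.905⌉ = 25 payments; the last is €837.37.
Total paid = 24·€925.00 + €837.37 = €23,037.37.
Total interest = total paid − principal = €23,037.37 − €19,010.00 = €4,027.37.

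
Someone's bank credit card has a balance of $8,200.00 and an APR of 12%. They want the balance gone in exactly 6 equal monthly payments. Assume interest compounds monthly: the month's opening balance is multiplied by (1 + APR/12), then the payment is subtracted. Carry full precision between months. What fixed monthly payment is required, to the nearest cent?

Monthly rate r = 12%/12 = 1% = 0.01.
Level-payment amortization: P = B₀·r / (1 − (1+r)^(−n)) = 8200.00·0.01 / (1 − 1.01^(−6)).
Denominator 1 − (1+r)^(−6) = 0.0579547647.
P = 82 / 0.0579547647 ≈ 1414.90.

$1,414.90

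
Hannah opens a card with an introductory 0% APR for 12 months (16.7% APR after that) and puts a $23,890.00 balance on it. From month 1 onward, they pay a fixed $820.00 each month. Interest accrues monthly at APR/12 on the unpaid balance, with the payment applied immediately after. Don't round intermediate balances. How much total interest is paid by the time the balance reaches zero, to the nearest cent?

$2,112.97

Promo months 1–12 at r₀ = 0%/12 = 0; months 13+ at r₁ = 16.7%/12 = 0.0139167.
After month 12 (no interest yet): B = $23,890.00 − 12·$820.00 = $14,050.00.
Then at r₁ with $820.00/mo: n₂ = −ln(1 − r₁·B/P)/ln(1+r₁) ≈ 19.71 → 20 more payments.
Total paid = 31·$820.00 + $582.97 = $26,002.97; interest = $26,002.97 − $23,890.00 = $2,112.97.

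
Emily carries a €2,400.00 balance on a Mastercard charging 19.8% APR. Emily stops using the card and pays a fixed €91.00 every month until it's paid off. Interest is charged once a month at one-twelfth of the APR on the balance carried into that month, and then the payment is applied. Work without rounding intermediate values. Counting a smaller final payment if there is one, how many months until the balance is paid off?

35 payments

Monthly rate r = 19.8%/12 = 1.65% = 0.0165.
Recurrence: B ← B·(1+r) − €91.00.
Month 1: interest €39.60; balance after payment €2,348.60.
Month 2: interest €38.75; balance after payment €2,296.35.
Closed form: n = −ln(1 − rB₀/P)/ln(1+r) = −ln(0.56484)/ln(1.0165) ≈ 34.904, so the balance reaches zero during payment 35.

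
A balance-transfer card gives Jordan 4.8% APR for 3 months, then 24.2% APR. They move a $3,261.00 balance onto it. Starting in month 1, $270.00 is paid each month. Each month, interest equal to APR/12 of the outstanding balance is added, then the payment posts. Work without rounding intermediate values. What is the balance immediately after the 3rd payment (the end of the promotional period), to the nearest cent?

$2,487.04

Promo months 1–3 at r₀ = 4.8%/12 = 0.004; months 4+ at r₁ = 24.2%/12 = 0.0201667.
After month 3: iterate B ← B·(1+r₀) − $270.00 for 3 months → $2,487.04.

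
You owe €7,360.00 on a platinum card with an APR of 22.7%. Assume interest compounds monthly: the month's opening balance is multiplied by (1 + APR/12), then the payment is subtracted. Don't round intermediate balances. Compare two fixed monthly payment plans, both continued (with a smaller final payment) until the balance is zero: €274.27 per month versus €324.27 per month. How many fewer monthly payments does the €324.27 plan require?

Monthly rate r = 22.7%/12 = 1.89167% = 0.0189167.
At €274.27/mo: n = ⌈−ln(1 − rB₀/P)/ln(1+r)⌉ = 38 payments (last €221.96); total interest = total paid − €7,360.00 = €3,009.95.
At €324.27/mo: 30 payments (last €303.47); total interest €2,347.30.
Payments saved = 38 − 30 = 8.

8 fewer payments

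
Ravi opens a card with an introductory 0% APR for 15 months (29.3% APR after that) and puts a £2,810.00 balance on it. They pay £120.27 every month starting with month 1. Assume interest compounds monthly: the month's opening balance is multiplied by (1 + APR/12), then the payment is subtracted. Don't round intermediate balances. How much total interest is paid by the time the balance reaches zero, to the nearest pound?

£133

Promo months 1–15 at r₀ = 0%/12 = 0; months 16+ at r₁ = 29.3%/12 = 0.0244167.
After month 15 (no interest yet): B = £2,810.00 − 15·£120.27 = £1,005.95.
Then at r₁ with £120.27/mo: n₂ = −ln(1 − r₁·B/P)/ln(1+r₁) ≈ 9.47 → 10 more payments.
Total paid = 24·£120.27 + £56.83 = £2,943.31; interest = £2,943.31 − £2,810.00 = £133.31.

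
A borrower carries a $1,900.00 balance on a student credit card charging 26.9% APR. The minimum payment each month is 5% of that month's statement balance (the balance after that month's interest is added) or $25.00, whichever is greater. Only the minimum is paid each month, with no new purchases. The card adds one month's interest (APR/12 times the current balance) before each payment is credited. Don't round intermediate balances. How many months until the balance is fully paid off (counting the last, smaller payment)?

73 months

Monthly rate r = 26.9%/12 = 2.24167% = 0.0224167.
While 5% of the post-interest balance exceeds $25.00, each month B ← (B·(1+r))·(1 − 0.05), i.e. B shrinks by the factor (1+r)·0.95 = 0.9713.
This holds for months 1–47. Entering month 48 the balance is $483.37; 5% of the post-interest balance is now below $25.00, so the flat $25.00 minimum applies from here.
From month 48 a fixed $25.00 at rate r clears $483.37 in 26 more payments. Total: 47 + 26 = 73 months.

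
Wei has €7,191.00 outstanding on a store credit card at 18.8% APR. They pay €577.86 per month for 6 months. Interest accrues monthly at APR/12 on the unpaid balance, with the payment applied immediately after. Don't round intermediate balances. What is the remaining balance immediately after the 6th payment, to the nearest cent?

€4,288.16

Monthly rate r = 18.8%/12 = 1.56667% = 0.0156667.
Each month: B ← B·(1+r) − €577.86.
Month 1: interest €112.66; balance after payment €6,725.80.
Month 2: interest €105.37; balance after payment €6,253.31.
Month 3: interest €97.97; balance after payment €5,773.42.
Month 4: interest €90.45; balance after payment €5,286.01.
Month 5: interest €82.81; balance after payment €4,790.96.
Month 6: interest €75.06; balance after payment €4,288.16.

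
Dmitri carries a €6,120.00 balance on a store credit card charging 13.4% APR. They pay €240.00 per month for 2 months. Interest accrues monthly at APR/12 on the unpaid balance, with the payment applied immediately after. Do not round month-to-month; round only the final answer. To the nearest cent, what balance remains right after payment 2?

Monthly rate r = 13.4%/12 = 1.11667% = 0.0111667.
Each month: B ← B·(1+r) − €240.00.
Month 1: interest €68.34; balance after payment €5,948.34.
Month 2: interest €66.42; balance after payment €5,774.76.

€5,774.76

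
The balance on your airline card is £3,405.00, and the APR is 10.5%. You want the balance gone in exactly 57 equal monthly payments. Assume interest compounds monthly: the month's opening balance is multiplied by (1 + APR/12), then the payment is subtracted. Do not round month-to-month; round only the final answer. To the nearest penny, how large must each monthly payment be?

£76.12

Monthly rate r = 10.5%/12 = 0.875% = 0.00875.
Level-payment amortization: P = B₀·r / (1 − (1+r)^(−n)) = 3405.00·0.00875 / (1 − 1.00875^(−57)).
Denominator 1 − (1+r)^(−57) = 0.391391828.
P = 29.7938 / 0.391391828 ≈ 76.12.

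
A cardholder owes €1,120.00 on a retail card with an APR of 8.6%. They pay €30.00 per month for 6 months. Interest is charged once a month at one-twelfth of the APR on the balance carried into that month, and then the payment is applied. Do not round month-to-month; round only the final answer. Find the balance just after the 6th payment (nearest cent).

€985.78

Monthly rate r = 8.6%/12 = 0.716667% = 0.00716667.
Each month: B ← B·(1+r) − €30.00.
Month 1: interest €8.03; balance after payment €1,098.03.
Month 2: interest €7.87; balance after payment €1,075.90.
Month 3: interest €7.71; balance after payment €1,053.61.
Month 4: interest €7.55; balance after payment €1,031.16.
Month 5: interest €7.39; balance after payment €1,008.55.
Month 6: interest €7.23; balance after payment €985.78.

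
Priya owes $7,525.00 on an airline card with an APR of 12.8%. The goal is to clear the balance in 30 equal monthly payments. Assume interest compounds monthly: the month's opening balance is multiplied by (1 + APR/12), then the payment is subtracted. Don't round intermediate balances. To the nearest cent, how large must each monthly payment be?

$294.43

Monthly rate r = 12.8%/12 = 1.06667% = 0.0106667.
Level-payment amortization: P = B₀·r / (1 − (1+r)^(−n)) = 7525.00·0.0106667 / (1 − 1.01067^(−30)).
Denominator 1 − (1+r)^(−30) = 0.272619368.
P = 80.2667 / 0.272619368 ≈ 294.43.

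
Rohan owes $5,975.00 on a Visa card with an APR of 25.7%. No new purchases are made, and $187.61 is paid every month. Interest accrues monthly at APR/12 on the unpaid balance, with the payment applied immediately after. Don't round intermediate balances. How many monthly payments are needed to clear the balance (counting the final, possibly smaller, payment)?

Monthly rate r = 25.7%/12 = 2.14167% = 0.0214167.
Recurrence: B ← B·(1+r) − $187.61.
Month 1: interest $127.96; balance after payment $5,915.35.
Month 2: interest $126.69; balance after payment $5,854.43.
Closed form: n = −ln(1 − rB₀/P)/ln(1+r) = −ln(0.31792)/ln(1.02142) ≈ 54.078, so the balance reaches zero during payment 55.

55 payments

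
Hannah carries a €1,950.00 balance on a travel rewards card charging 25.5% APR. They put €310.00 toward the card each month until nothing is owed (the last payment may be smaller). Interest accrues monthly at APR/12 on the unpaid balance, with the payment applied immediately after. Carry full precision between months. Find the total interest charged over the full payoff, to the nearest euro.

€166

Monthly rate r = 25.5%/12 = 2.125% = 0.02125.
Payoff takes n = ⌈−ln(1 − rB₀/P)/ln(1+r)⌉ = ⌈6.824⌉ = 7 payments; the last is €255.88.
Total paid = 6·€310.00 + €255.88 = €2,115.88.
Total interest = total paid − principal = €2,115.88 − €1,950.00 = €165.88.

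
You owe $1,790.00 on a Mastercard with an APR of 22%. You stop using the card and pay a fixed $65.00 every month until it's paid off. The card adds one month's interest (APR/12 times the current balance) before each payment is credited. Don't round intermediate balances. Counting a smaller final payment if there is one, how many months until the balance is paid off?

Monthly rate r = 22%/12 = 1.83333% = 0.0183333.
Recurrence: B ← B·(1+r) − $65.00.
Month 1: interest $32.82; balance after payment $1,757.82.
Month 2: interest $32.23; balance after payment $1,725.04.
Closed form: n = −ln(1 − rB₀/P)/ln(1+r) = −ln(0.49513)/ln(1.01833) ≈ 38.693, so the balance reaches zero during payment 39.

39 payments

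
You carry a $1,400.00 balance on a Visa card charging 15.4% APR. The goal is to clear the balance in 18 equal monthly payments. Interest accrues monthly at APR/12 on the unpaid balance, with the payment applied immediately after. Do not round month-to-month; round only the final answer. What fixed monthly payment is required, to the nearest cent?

$87.60

Monthly rate r = 15.4%/12 = 1.28333% = 0.0128333.
Level-payment amortization: P = B₀·r / (1 − (1+r)^(−n)) = 1400.00·0.0128333 / (1 − 1.01283^(−18)).
Denominator 1 − (1+r)^(−18) = 0.205093126.
P = 17.9667 / 0.205093126 ≈ 87.60.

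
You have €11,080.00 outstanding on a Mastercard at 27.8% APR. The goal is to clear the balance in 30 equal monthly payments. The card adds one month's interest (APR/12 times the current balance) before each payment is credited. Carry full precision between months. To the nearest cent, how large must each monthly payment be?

Monthly rate r = 27.8%/12 = 2.31667% = 0.0231667.
Level-payment amortization: P = B₀·r / (1 − (1+r)^(−n)) = 11080.00·0.0231667 / (1 − 1.02317^(−30)).
Denominator 1 − (1+r)^(−30) = 0.496953062.
P = 256.687 / 0.496953062 ≈ 516.52.

€516.52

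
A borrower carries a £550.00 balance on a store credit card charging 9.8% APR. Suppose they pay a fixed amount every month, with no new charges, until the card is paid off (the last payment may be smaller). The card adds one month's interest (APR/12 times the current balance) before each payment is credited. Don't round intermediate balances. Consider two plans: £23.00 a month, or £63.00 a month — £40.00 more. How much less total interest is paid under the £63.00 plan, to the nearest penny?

£41.49

Monthly rate r = 9.8%/12 = 0.816667% = 0.00816667.
At £23.00/mo: n = ⌈−ln(1 − rB₀/P)/ln(1+r)⌉ = 27 payments (last £16.43); total interest = total paid − £550.00 = £64.43.
At £63.00/mo: 10 payments (last £5.94); total interest £22.94.
Interest saved = £64.43 − £22.94 = £41.49.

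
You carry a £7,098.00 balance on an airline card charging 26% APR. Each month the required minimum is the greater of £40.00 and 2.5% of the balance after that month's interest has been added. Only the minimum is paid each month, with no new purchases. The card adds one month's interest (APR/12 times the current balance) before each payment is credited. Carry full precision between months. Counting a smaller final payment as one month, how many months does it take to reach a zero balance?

Monthly rate r = 26%/12 = 2.16667% = 0.0216667.
While 2.5% of the post-interest balance exceeds £40.00, each month B ← (B·(1+r))·(1 − 0.025), i.e. B shrinks by the factor (1+r)·0.975 = 0.99613.
This holds for months 1–390. Entering month 391 the balance is £1,561.47; 2.5% of the post-interest balance is now below £40.00, so the flat £40.00 minimum applies from here.
From month 391 a fixed £40.00 at rate r clears £1,561.47 in 88 more payments. Total: 390 + 88 = 478 months.

478 months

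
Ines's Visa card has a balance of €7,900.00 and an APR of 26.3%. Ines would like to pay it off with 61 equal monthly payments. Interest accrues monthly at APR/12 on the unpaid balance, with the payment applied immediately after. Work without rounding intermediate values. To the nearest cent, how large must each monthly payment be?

€236.04

Monthly rate r = 26.3%/12 = 2.19167% = 0.0219167.
Level-payment amortization: P = B₀·r / (1 − (1+r)^(−n)) = 7900.00·0.0219167 / (1 − 1.02192^(−61)).
Denominator 1 − (1+r)^(−61) = 0.733525544.
P = 173.142 / 0.733525544 ≈ 236.04.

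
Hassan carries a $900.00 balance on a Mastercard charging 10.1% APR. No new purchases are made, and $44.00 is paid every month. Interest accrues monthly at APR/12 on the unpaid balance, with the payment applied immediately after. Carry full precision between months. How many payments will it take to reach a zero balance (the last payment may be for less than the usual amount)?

Monthly rate r = 10.1%/12 = 0.841667% = 0.00841667.
Recurrence: B ← B·(1+r) − $44.00.
Month 1: interest $7.57; balance after payment $863.58.
Month 2: interest $7.27; balance after payment $826.84.
Closed form: n = −ln(1 − rB₀/P)/ln(1+r) = −ln(0.82784)/ln(1.00842) ≈ 22.542, so the balance reaches zero during payment 23.

23 payments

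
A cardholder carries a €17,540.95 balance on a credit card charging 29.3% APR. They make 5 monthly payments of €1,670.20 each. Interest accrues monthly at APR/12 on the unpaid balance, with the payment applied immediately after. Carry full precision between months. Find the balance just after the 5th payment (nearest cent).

Monthly rate r = 29.3%/12 = 2.44167% = 0.0244167.
Each month: B ← B·(1+r) − €1,670.20.
Month 1: interest €428.29; balance after payment €16,299.04.
Month 2: interest €397.97; balance after payment €15,026.81.
Month 3: interest €366.90; balance after payment €13,723.51.
Month 4: interest €335.08; balance after payment €12,388.40.
Month 5: interest €302.48; balance after payment €11,020.68.

€11,020.68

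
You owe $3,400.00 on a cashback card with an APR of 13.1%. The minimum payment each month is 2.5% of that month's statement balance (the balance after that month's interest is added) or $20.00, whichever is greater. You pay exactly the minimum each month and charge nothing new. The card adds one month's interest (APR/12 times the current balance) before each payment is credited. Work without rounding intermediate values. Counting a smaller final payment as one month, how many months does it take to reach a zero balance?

Monthly rate r = 13.1%/12 = 1.09167% = 0.0109167.
While 2.5% of the post-interest balance exceeds $20.00, each month B ← (B·(1+r))·(1 − 0.025), i.e. B shrinks by the factor (1+r)·0.975 = 0.98564.
This holds for months 1–101. Entering month 102 the balance is $789.22; 2.5% of the post-interest balance is now below $20.00, so the flat $20.00 minimum applies from here.
From month 102 a fixed $20.00 at rate r clears $789.22 in 52 more payments. Total: 101 + 52 = 153 months.

153 months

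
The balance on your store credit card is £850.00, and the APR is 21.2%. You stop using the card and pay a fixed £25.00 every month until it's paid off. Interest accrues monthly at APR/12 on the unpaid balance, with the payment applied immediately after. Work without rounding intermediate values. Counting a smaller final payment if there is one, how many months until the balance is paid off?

Monthly rate r = 21.2%/12 = 1.76667% = 0.0176667.
Recurrence: B ← B·(1+r) − £25.00.
Month 1: interest £15.02; balance after payment £840.02.
Month 2: interest £14.84; balance after payment £829.86.
Closed form: n = −ln(1 − rB₀/P)/ln(1+r) = −ln(0.39933)/ln(1.01767) ≈ 52.418, so the balance reaches zero during payment 53.

53 months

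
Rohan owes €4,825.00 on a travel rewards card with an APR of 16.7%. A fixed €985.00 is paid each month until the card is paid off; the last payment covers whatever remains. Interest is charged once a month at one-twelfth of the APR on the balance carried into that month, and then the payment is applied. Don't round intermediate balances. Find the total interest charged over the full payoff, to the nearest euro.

Monthly rate r = 16.7%/12 = 1.39167% = 0.0139167.
Payoff takes n = ⌈−ln(1 − rB₀/P)/ln(1+r)⌉ = ⌈5.109⌉ = 6 payments; the last is €107.69.
Total paid = 5·€985.00 + €107.69 = €5,032.69.
Total interest = total paid − principal = €5,032.69 − €4,825.00 = €207.69.

€208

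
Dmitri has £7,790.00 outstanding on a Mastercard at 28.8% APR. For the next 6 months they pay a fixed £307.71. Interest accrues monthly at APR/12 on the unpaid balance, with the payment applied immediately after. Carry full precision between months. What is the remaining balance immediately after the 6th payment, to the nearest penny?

Monthly rate r = 28.8%/12 = 2.4% = 0.024.
Each month: B ← B·(1+r) − £307.71.
Month 1: interest £186.96; balance after payment £7,669.25.
Month 2: interest £184.06; balance after payment £7,545.60.
Month 3: interest £181.09; balance after payment £7,418.99.
Month 4: interest £178.06; balance after payment £7,289.33.
Month 5: interest £174.94; balance after payment £7,156.57.
Month 6: interest £171.76; balance after payment £7,020.61.

£7,020.61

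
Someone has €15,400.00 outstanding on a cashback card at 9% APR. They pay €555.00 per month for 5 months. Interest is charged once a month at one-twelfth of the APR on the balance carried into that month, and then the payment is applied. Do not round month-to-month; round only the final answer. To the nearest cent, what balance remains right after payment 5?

Monthly rate r = 9%/12 = 0.75% = 0.0075.
Each month: B ← B·(1+r) − €555.00.
Month 1: interest €115.50; balance after payment €14,960.50.
Month 2: interest €112.20; balance after payment €14,517.70.
Month 3: interest €108.88; balance after payment €14,071.59.
Month 4: interest €105.54; balance after payment €13,622.12.
Month 5: interest €102.17; balance after payment €13,169.29.

€13,169.29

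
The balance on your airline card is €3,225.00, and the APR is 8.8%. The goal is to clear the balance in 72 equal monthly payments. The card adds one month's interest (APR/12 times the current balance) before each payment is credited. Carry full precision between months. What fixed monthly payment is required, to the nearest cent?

€57.81

Monthly rate r = 8.8%/12 = 0.733333% = 0.00733333.
Level-payment amortization: P = B₀·r / (1 − (1+r)^(−n)) = 3225.00·0.00733333 / (1 − 1.00733^(−72)).
Denominator 1 − (1+r)^(−72) = 0.409079278.
P = 23.65 / 0.409079278 ≈ 57.81.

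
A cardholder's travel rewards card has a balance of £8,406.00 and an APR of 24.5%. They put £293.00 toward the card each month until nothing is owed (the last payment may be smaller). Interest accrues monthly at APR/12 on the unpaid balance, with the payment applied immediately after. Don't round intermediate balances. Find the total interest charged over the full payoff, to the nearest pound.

£4,370

Monthly rate r = 24.5%/12 = 2.04167% = 0.0204167.
Payoff takes n = ⌈−ln(1 − rB₀/P)/ln(1+r)⌉ = ⌈43.603⌉ = 44 payments; the last is £177.46.
Total paid = 43·£293.00 + £177.46 = £12,776.46.
Total interest = total paid − principal = £12,776.46 − £8,406.00 = £4,370.46.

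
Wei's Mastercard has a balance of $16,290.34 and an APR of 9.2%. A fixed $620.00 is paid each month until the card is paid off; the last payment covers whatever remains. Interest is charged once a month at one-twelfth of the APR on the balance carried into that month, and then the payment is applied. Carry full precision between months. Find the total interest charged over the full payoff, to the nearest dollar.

$1,971

Monthly rate r = 9.2%/12 = 0.766667% = 0.00766667.
Payoff takes n = ⌈−ln(1 − rB₀/P)/ln(1+r)⌉ = ⌈29.453⌉ = 30 payments; the last is $281.42.
Total paid = 29·$620.00 + $281.42 = $18,261.42.
Total interest = total paid − principal = $18,261.42 − $16,290.34 = $1,971.08.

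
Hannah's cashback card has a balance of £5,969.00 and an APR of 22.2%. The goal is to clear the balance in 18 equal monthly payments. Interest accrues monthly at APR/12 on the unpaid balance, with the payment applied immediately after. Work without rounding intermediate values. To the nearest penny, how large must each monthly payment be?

Monthly rate r = 22.2%/12 = 1.85% = 0.0185.
Level-payment amortization: P = B₀·r / (1 − (1+r)^(−n)) = 5969.00·0.0185 / (1 − 1.0185^(−18)).
Denominator 1 − (1+r)^(−18) = 0.281045511.
P = 110.426 / 0.281045511 ≈ 392.91.

£392.91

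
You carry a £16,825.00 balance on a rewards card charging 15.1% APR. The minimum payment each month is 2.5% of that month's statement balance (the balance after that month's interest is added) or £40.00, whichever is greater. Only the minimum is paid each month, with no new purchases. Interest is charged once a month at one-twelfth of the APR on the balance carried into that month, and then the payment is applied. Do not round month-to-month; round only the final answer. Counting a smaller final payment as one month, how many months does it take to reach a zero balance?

240 months

Monthly rate r = 15.1%/12 = 1.25833% = 0.0125833.
While 2.5% of the post-interest balance exceeds £40.00, each month B ← (B·(1+r))·(1 − 0.025), i.e. B shrinks by the factor (1+r)·0.975 = 0.98727.
This holds for months 1–185. Entering month 186 the balance is £1,572.18; 2.5% of the post-interest balance is now below £40.00, so the flat £40.00 minimum applies from here.
From month 186 a fixed £40.00 at rate r clears £1,572.18 in 55 more payments. Total: 185 + 55 = 240 months.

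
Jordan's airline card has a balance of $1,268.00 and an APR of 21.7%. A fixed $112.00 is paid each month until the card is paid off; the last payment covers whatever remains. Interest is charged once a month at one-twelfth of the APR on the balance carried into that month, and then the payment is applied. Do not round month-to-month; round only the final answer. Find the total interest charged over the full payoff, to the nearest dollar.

$164

Monthly rate r = 21.7%/12 = 1.80833% = 0.0180833.
Payoff takes n = ⌈−ln(1 − rB₀/P)/ln(1+r)⌉ = ⌈12.782⌉ = 13 payments; the last is $87.73.
Total paid = 12·$112.00 + $87.73 = $1,431.73.
Total interest = total paid − principal = $1,431.73 − $1,268.00 = $163.73.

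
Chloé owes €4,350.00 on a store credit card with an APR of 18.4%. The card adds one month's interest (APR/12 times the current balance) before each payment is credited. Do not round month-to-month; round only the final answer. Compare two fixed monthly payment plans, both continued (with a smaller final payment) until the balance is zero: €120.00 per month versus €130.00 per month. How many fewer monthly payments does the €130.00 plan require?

6 fewer payments

Monthly rate r = 18.4%/12 = 1.53333% = 0.0153333.
At €120.00/mo: n = ⌈−ln(1 − rB₀/P)/ln(1+r)⌉ = 54 payments (last €40.08); total interest = total paid − €4,350.00 = €2,050.08.
At €130.00/mo: 48 payments (last €38.24); total interest €1,798.24.
Payments saved = 54 − 48 = 6.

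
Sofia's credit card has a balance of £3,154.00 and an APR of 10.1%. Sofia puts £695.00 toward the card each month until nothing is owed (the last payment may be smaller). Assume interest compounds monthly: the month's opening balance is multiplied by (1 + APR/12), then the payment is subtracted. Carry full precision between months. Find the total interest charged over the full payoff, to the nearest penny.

Monthly rate r = 10.1%/12 = 0.841667% = 0.00841667.
Payoff takes n = ⌈−ln(1 − rB₀/P)/ln(1+r)⌉ = ⌈4.647⌉ = 5 payments; the last is £449.99.
Total paid = 4·£695.00 + £449.99 = £3,229.99.
Total interest = total paid − principal = £3,229.99 − £3,154.00 = £75.99.

£75.99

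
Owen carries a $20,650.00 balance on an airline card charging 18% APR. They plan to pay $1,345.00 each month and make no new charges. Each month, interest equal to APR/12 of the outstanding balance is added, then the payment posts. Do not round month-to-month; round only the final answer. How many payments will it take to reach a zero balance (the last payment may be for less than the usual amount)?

18 months

Monthly rate r = 18%/12 = 1.5% = 0.015.
Recurrence: B ← B·(1+r) − $1,345.00.
Month 1: interest $309.75; balance after payment $19,614.75.
Month 2: interest $294.22; balance after payment $18,563.97.
Closed form: n = −ln(1 − rB₀/P)/ln(1+r) = −ln(0.7697)/ln(1.015) ≈ 17.581, so the balance reaches zero during payment 18.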